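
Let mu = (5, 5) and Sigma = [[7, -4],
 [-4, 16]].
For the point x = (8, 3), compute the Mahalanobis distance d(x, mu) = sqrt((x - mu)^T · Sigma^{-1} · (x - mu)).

Step 1 — centre the observation: (x - mu) = (3, -2).

Step 2 — invert Sigma. det(Sigma) = 7·16 - (-4)² = 96.
  Sigma^{-1} = (1/det) · [[d, -b], [-b, a]] = [[0.1667, 0.0417],
 [0.0417, 0.0729]].

Step 3 — form the quadratic (x - mu)^T · Sigma^{-1} · (x - mu):
  Sigma^{-1} · (x - mu) = (0.4167, -0.0208).
  (x - mu)^T · [Sigma^{-1} · (x - mu)] = (3)·(0.4167) + (-2)·(-0.0208) = 1.2917.

Step 4 — take square root: d = √(1.2917) ≈ 1.1365.

d(x, mu) = √(1.2917) ≈ 1.1365


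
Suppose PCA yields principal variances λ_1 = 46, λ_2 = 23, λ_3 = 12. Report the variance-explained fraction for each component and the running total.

Step 1 — total variance = trace(Sigma) = Σ λ_i = 46 + 23 + 12 = 81.

Step 2 — fraction explained by component i = λ_i / Σ λ:
  PC1: 46/81 = 0.5679
  PC2: 23/81 = 0.284
  PC3: 12/81 = 0.1481

Step 3 — cumulative fraction after k components = (λ_1 + ... + λ_k) / Σ λ:
  k = 1: 46/81 = 0.5679
  k = 2: (46 + 23)/81 = 69/81 = 0.8519
  k = 3: (46 + 23 + 12)/81 = 81/81 = 1

Summary (fraction, with percent):

explained: PC1 0.5679 (56.79%), PC2 0.284 (28.4%), PC3 0.1481 (14.81%);  cumulative: 0.5679, 0.8519, 1


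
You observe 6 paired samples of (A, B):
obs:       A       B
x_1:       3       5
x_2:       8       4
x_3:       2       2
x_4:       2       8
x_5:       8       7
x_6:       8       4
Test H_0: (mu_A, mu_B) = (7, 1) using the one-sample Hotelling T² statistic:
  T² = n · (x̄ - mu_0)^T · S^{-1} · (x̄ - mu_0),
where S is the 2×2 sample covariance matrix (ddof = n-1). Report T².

Step 1 — sample mean vector:
  mean(A) = (3 + 8 + 2 + 2 + 8 + 8) / 6 = 31/6 = 5.1667
  mean(B) = (5 + 4 + 2 + 8 + 7 + 4) / 6 = 30/6 = 5
  x̄ = (5.1667, 5),  deviation x̄ - mu_0 = (5.1667, 5) - (7, 1) = (-1.8333, 4).

Step 2 — sample covariance matrix, S[i,j] = (1/(n-1)) · Σ_k (x_{k,i} - mean_i) · (x_{k,j} - mean_j), divisor n-1 = 5:
  S[A,A] = ((-2.1667)·(-2.1667) + (2.8333)·(2.8333) + (-3.1667)·(-3.1667) + (-3.1667)·(-3.1667) + (2.8333)·(2.8333) + (2.8333)·(2.8333)) / 5 = 48.8333/5 = 9.7667
  S[A,B] = ((-2.1667)·(0) + (2.8333)·(-1) + (-3.1667)·(-3) + (-3.1667)·(3) + (2.8333)·(2) + (2.8333)·(-1)) / 5 = 0/5 = 0
  S[B,B] = ((0)·(0) + (-1)·(-1) + (-3)·(-3) + (3)·(3) + (2)·(2) + (-1)·(-1)) / 5 = 24/5 = 4.8
  S = [[9.7667, 0],
 [0, 4.8]].

Step 3 — invert S. det(S) = 9.7667·4.8 - (0)² = 46.88.
  S^{-1} = (1/det) · [[d, -b], [-b, a]] = [[0.1024, 0],
 [0, 0.2083]].

Step 4 — quadratic form (x̄ - mu_0)^T · S^{-1} · (x̄ - mu_0):
  S^{-1} · (x̄ - mu_0) = (-0.1877, 0.8333),
  (x̄ - mu_0)^T · [...] = (-1.8333)·(-0.1877) + (4)·(0.8333) = 3.6775.

Step 5 — scale by n: T² = 6 · 3.6775 = 22.0648.

T² ≈ 22.0648


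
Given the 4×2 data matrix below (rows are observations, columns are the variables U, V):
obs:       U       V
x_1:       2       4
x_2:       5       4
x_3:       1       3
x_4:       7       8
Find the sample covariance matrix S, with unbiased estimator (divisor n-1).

Step 1 — column means:
  mean(U) = (2 + 5 + 1 + 7) / 4 = 15/4 = 3.75
  mean(V) = (4 + 4 + 3 + 8) / 4 = 19/4 = 4.75

Step 2 — sample covariance S[i,j] = (1/(n-1)) · Σ_k (x_{k,i} - mean_i) · (x_{k,j} - mean_j), with n-1 = 3.
  S[U,U] = ((-1.75)·(-1.75) + (1.25)·(1.25) + (-2.75)·(-2.75) + (3.25)·(3.25)) / 3 = 22.75/3 = 7.5833
  S[U,V] = ((-1.75)·(-0.75) + (1.25)·(-0.75) + (-2.75)·(-1.75) + (3.25)·(3.25)) / 3 = 15.75/3 = 5.25
  S[V,V] = ((-0.75)·(-0.75) + (-0.75)·(-0.75) + (-1.75)·(-1.75) + (3.25)·(3.25)) / 3 = 14.75/3 = 4.9167

S is symmetric (S[j,i] = S[i,j]). Assembling:

S = [[7.5833, 5.25],
 [5.25, 4.9167]]


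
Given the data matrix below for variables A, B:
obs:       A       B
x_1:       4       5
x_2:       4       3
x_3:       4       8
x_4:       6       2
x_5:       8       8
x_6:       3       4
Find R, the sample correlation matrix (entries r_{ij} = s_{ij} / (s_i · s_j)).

Step 1 — column means:
  mean(A) = (4 + 4 + 4 + 6 + 8 + 3) / 6 = 29/6 = 4.8333
  mean(B) = (5 + 3 + 8 + 2 + 8 + 4) / 6 = 30/6 = 5

Step 2 — sample variances and covariances s[i,j] = (1/(n-1)) · Σ_k (x_{k,i} - mean_i) · (x_{k,j} - mean_j), with n-1 = 5:
  s[A,A] = ((-0.8333)·(-0.8333) + (-0.8333)·(-0.8333) + (-0.8333)·(-0.8333) + (1.1667)·(1.1667) + (3.1667)·(3.1667) + (-1.8333)·(-1.8333)) / 5 = 16.8333/5 = 3.3667
  s[A,B] = ((-0.8333)·(0) + (-0.8333)·(-2) + (-0.8333)·(3) + (1.1667)·(-3) + (3.1667)·(3) + (-1.8333)·(-1)) / 5 = 7/5 = 1.4
  s[B,B] = ((0)·(0) + (-2)·(-2) + (3)·(3) + (-3)·(-3) + (3)·(3) + (-1)·(-1)) / 5 = 32/5 = 6.4
  Sample standard deviations s_i = √(s[i,i]):
  s(A) = √(3.3667) = 1.8348
  s(B) = √(6.4) = 2.5298

Step 3 — r_{ij} = s_{ij} / (s_i · s_j):
  r[A,A] = 1 (diagonal).
  r[A,B] = 1.4 / (1.8348 · 2.5298) = 1.4 / 4.6418 = 0.3016
  r[B,B] = 1 (diagonal).

R is symmetric with unit diagonal. Assembling:

R = [[1, 0.3016],
 [0.3016, 1]]


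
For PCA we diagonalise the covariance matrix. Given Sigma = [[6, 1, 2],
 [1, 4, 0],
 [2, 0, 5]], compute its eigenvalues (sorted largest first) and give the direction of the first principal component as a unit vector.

Step 1 — characteristic polynomial p(λ) = det(λI - Sigma) = λ³ - tr·λ² + c_1·λ - det, where tr = trace, c_1 = sum of the principal 2×2 minors, det = det(Sigma):
  tr = 6 + 4 + 5 = 15,
  c_1 = (6·4 - (1)²) + (6·5 - (2)²) + (4·5 - (0)²) = 23 + 26 + 20 = 69,
  det = 6·(4·5 - (0)²) - (1)·((1)·5 - (0)·(2)) + (2)·((1)·(0) - 4·(2)) = 6·(20) - (1)·(5) + (2)·(-8) = 99.
  So p(λ) = λ³ - 15λ² + 69λ - 99.
Step 2 — look for an integer root (rational root theorem: any rational root is an integer divisor of 99). Testing λ = 3:
  p(3) = 27 - 135 + 207 - 99 = 0  ✓
  Dividing out (λ - 3): p(λ) = (λ - 3)(λ² - 12λ + 33).
Step 3 — remaining eigenvalues from the quadratic λ² - 12λ + 33 = 0:
  Δ = 12² - 4·33 = 144 - 132 = 12,  λ = (12 ± √12)/2 = (12 ± 3.4641)/2 ≈ 7.7321 or 4.2679.
  Sorted: λ_1 = 7.7321,  λ_2 = 4.2679,  λ_3 = 3  (check: sum = 15 = tr ✓).

Step 4 — unit eigenvector for λ_1 ≈ 7.7321: v spans the null space of (Sigma - λ_1 I), whose rows are
  r_1 = (-1.7321, 1, 2),  r_2 = (1, -3.7321, 0),  r_3 = (2, 0, -2.7321).
  v is orthogonal to every row, so take v ∝ r_1 × r_2 = ((1)·(0) - (2)·(-3.7321), (2)·(1) - (-1.7321)·(0), (-1.7321)·(-3.7321) - (1)·(1)) ≈ (7.4641, 2, 5.4641).
  Let u = (7.4641, 2, 5.4641).
  ||u|| = √((7.4641)² + (2)² + (5.4641)²) = √(89.5692) ≈ 9.4641,  v_1 = u/||u|| ≈ (0.7887, 0.2113, 0.5774) (||v_1|| = 1).

λ_1 = 7.7321,  λ_2 = 4.2679,  λ_3 = 3;  v_1 ≈ (0.7887, 0.2113, 0.5774)


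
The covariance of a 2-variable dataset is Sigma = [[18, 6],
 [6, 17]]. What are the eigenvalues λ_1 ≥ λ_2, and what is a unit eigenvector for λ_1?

Step 1 — characteristic polynomial of 2×2 Sigma:
  det(Sigma - λI) = λ² - trace · λ + det = 0.
  trace = 18 + 17 = 35, det = 18·17 - (6)² = 270.
Step 2 — discriminant:
  Δ = trace² - 4·det = 1225 - 1080 = 145.
Step 3 — eigenvalues:
  λ = (trace ± √Δ)/2 = (35 ± 12.0416)/2,
  λ_1 = 23.5208,  λ_2 = 11.4792.

Step 4 — unit eigenvector for λ_1: solve (Sigma - λ_1 I)v = 0. First row:
  (18 - 23.5208)·v_x + (6)·v_y = 0, i.e. (-5.5208)·v_x + (6)·v_y = 0,
  so v ∝ (b, λ_1 - a) = (6, 5.5208) = u.
  ||u|| = √((6)² + (5.5208)²) = √(66.4792) ≈ 8.1535,
  v_1 = u/||u|| ≈ (0.7359, 0.6771) (||v_1|| = 1).

λ_1 = 23.5208,  λ_2 = 11.4792;  v_1 ≈ (0.7359, 0.6771)


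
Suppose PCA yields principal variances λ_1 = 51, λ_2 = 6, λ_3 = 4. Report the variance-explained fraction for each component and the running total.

Step 1 — total variance = trace(Sigma) = Σ λ_i = 51 + 6 + 4 = 61.

Step 2 — fraction explained by component i = λ_i / Σ λ:
  PC1: 51/61 = 0.8361
  PC2: 6/61 = 0.0984
  PC3: 4/61 = 0.0656

Step 3 — cumulative fraction after k components = (λ_1 + ... + λ_k) / Σ λ:
  k = 1: 51/61 = 0.8361
  k = 2: (51 + 6)/61 = 57/61 = 0.9344
  k = 3: (51 + 6 + 4)/61 = 61/61 = 1

Summary (fraction, with percent):

explained: PC1 0.8361 (83.61%), PC2 0.0984 (9.84%), PC3 0.0656 (6.56%);  cumulative: 0.8361, 0.9344, 1


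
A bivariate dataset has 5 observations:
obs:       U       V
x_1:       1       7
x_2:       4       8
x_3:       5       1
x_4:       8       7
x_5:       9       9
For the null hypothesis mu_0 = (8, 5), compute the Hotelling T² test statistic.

Step 1 — sample mean vector:
  mean(U) = (1 + 4 + 5 + 8 + 9) / 5 = 27/5 = 5.4
  mean(V) = (7 + 8 + 1 + 7 + 9) / 5 = 32/5 = 6.4
  x̄ = (5.4, 6.4),  deviation x̄ - mu_0 = (5.4, 6.4) - (8, 5) = (-2.6, 1.4).

Step 2 — sample covariance matrix, S[i,j] = (1/(n-1)) · Σ_k (x_{k,i} - mean_i) · (x_{k,j} - mean_j), divisor n-1 = 4:
  S[U,U] = ((-4.4)·(-4.4) + (-1.4)·(-1.4) + (-0.4)·(-0.4) + (2.6)·(2.6) + (3.6)·(3.6)) / 4 = 41.2/4 = 10.3
  S[U,V] = ((-4.4)·(0.6) + (-1.4)·(1.6) + (-0.4)·(-5.4) + (2.6)·(0.6) + (3.6)·(2.6)) / 4 = 8.2/4 = 2.05
  S[V,V] = ((0.6)·(0.6) + (1.6)·(1.6) + (-5.4)·(-5.4) + (0.6)·(0.6) + (2.6)·(2.6)) / 4 = 39.2/4 = 9.8
  S = [[10.3, 2.05],
 [2.05, 9.8]].

Step 3 — invert S. det(S) = 10.3·9.8 - (2.05)² = 96.7375.
  S^{-1} = (1/det) · [[d, -b], [-b, a]] = [[0.1013, -0.0212],
 [-0.0212, 0.1065]].

Step 4 — quadratic form (x̄ - mu_0)^T · S^{-1} · (x̄ - mu_0):
  S^{-1} · (x̄ - mu_0) = (-0.2931, 0.2042),
  (x̄ - mu_0)^T · [...] = (-2.6)·(-0.2931) + (1.4)·(0.2042) = 1.0478.

Step 5 — scale by n: T² = 5 · 1.0478 = 5.2389.

T² ≈ 5.2389


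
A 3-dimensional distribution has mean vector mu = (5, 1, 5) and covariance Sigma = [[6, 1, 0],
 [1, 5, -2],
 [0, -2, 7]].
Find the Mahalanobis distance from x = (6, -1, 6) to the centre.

Step 1 — centre the observation: (x - mu) = (1, -2, 1).

Step 2 — invert Sigma (cofactor / det for 3×3, or solve directly):
  Sigma^{-1} = [[0.1732, -0.0391, -0.0112],
 [-0.0391, 0.2346, 0.067],
 [-0.0112, 0.067, 0.162]].

Step 3 — form the quadratic (x - mu)^T · Sigma^{-1} · (x - mu):
  Sigma^{-1} · (x - mu) = (0.2402, -0.4413, 0.0168).
  (x - mu)^T · [Sigma^{-1} · (x - mu)] = (1)·(0.2402) + (-2)·(-0.4413) + (1)·(0.0168) = 1.1397.

Step 4 — take square root: d = √(1.1397) ≈ 1.0676.

d(x, mu) = √(1.1397) ≈ 1.0676


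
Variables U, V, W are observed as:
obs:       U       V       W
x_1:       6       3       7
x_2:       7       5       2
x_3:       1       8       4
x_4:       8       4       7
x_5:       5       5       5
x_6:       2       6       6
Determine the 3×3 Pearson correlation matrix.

Step 1 — column means:
  mean(U) = (6 + 7 + 1 + 8 + 5 + 2) / 6 = 29/6 = 4.8333
  mean(V) = (3 + 5 + 8 + 4 + 5 + 6) / 6 = 31/6 = 5.1667
  mean(W) = (7 + 2 + 4 + 7 + 5 + 6) / 6 = 31/6 = 5.1667

Step 2 — sample variances and covariances s[i,j] = (1/(n-1)) · Σ_k (x_{k,i} - mean_i) · (x_{k,j} - mean_j), with n-1 = 5:
  s[U,U] = ((1.1667)·(1.1667) + (2.1667)·(2.1667) + (-3.8333)·(-3.8333) + (3.1667)·(3.1667) + (0.1667)·(0.1667) + (-2.8333)·(-2.8333)) / 5 = 38.8333/5 = 7.7667
  s[U,V] = ((1.1667)·(-2.1667) + (2.1667)·(-0.1667) + (-3.8333)·(2.8333) + (3.1667)·(-1.1667) + (0.1667)·(-0.1667) + (-2.8333)·(0.8333)) / 5 = -19.8333/5 = -3.9667
  s[U,W] = ((1.1667)·(1.8333) + (2.1667)·(-3.1667) + (-3.8333)·(-1.1667) + (3.1667)·(1.8333) + (0.1667)·(-0.1667) + (-2.8333)·(0.8333)) / 5 = 3.1667/5 = 0.6333
  s[V,V] = ((-2.1667)·(-2.1667) + (-0.1667)·(-0.1667) + (2.8333)·(2.8333) + (-1.1667)·(-1.1667) + (-0.1667)·(-0.1667) + (0.8333)·(0.8333)) / 5 = 14.8333/5 = 2.9667
  s[V,W] = ((-2.1667)·(1.8333) + (-0.1667)·(-3.1667) + (2.8333)·(-1.1667) + (-1.1667)·(1.8333) + (-0.1667)·(-0.1667) + (0.8333)·(0.8333)) / 5 = -8.1667/5 = -1.6333
  s[W,W] = ((1.8333)·(1.8333) + (-3.1667)·(-3.1667) + (-1.1667)·(-1.1667) + (1.8333)·(1.8333) + (-0.1667)·(-0.1667) + (0.8333)·(0.8333)) / 5 = 18.8333/5 = 3.7667
  Sample standard deviations s_i = √(s[i,i]):
  s(U) = √(7.7667) = 2.7869
  s(V) = √(2.9667) = 1.7224
  s(W) = √(3.7667) = 1.9408

Step 3 — r_{ij} = s_{ij} / (s_i · s_j):
  r[U,U] = 1 (diagonal).
  r[U,V] = -3.9667 / (2.7869 · 1.7224) = -3.9667 / 4.8001 = -0.8264
  r[U,W] = 0.6333 / (2.7869 · 1.9408) = 0.6333 / 5.4087 = 0.1171
  r[V,V] = 1 (diagonal).
  r[V,W] = -1.6333 / (1.7224 · 1.9408) = -1.6333 / 3.3428 = -0.4886
  r[W,W] = 1 (diagonal).

R is symmetric with unit diagonal. Assembling:

R = [[1, -0.8264, 0.1171],
 [-0.8264, 1, -0.4886],
 [0.1171, -0.4886, 1]]


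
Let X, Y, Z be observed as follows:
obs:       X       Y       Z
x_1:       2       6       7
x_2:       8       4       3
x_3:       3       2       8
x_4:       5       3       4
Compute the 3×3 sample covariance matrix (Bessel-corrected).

Step 1 — column means:
  mean(X) = (2 + 8 + 3 + 5) / 4 = 18/4 = 4.5
  mean(Y) = (6 + 4 + 2 + 3) / 4 = 15/4 = 3.75
  mean(Z) = (7 + 3 + 8 + 4) / 4 = 22/4 = 5.5

Step 2 — sample covariance S[i,j] = (1/(n-1)) · Σ_k (x_{k,i} - mean_i) · (x_{k,j} - mean_j), with n-1 = 3.
  S[X,X] = ((-2.5)·(-2.5) + (3.5)·(3.5) + (-1.5)·(-1.5) + (0.5)·(0.5)) / 3 = 21/3 = 7
  S[X,Y] = ((-2.5)·(2.25) + (3.5)·(0.25) + (-1.5)·(-1.75) + (0.5)·(-0.75)) / 3 = -2.5/3 = -0.8333
  S[X,Z] = ((-2.5)·(1.5) + (3.5)·(-2.5) + (-1.5)·(2.5) + (0.5)·(-1.5)) / 3 = -17/3 = -5.6667
  S[Y,Y] = ((2.25)·(2.25) + (0.25)·(0.25) + (-1.75)·(-1.75) + (-0.75)·(-0.75)) / 3 = 8.75/3 = 2.9167
  S[Y,Z] = ((2.25)·(1.5) + (0.25)·(-2.5) + (-1.75)·(2.5) + (-0.75)·(-1.5)) / 3 = -0.5/3 = -0.1667
  S[Z,Z] = ((1.5)·(1.5) + (-2.5)·(-2.5) + (2.5)·(2.5) + (-1.5)·(-1.5)) / 3 = 17/3 = 5.6667

S is symmetric (S[j,i] = S[i,j]). Assembling:

S = [[7, -0.8333, -5.6667],
 [-0.8333, 2.9167, -0.1667],
 [-5.6667, -0.1667, 5.6667]]


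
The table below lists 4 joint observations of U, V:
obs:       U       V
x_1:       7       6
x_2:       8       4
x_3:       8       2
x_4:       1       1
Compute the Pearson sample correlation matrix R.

Step 1 — column means:
  mean(U) = (7 + 8 + 8 + 1) / 4 = 24/4 = 6
  mean(V) = (6 + 4 + 2 + 1) / 4 = 13/4 = 3.25

Step 2 — sample variances and covariances s[i,j] = (1/(n-1)) · Σ_k (x_{k,i} - mean_i) · (x_{k,j} - mean_j), with n-1 = 3:
  s[U,U] = ((1)·(1) + (2)·(2) + (2)·(2) + (-5)·(-5)) / 3 = 34/3 = 11.3333
  s[U,V] = ((1)·(2.75) + (2)·(0.75) + (2)·(-1.25) + (-5)·(-2.25)) / 3 = 13/3 = 4.3333
  s[V,V] = ((2.75)·(2.75) + (0.75)·(0.75) + (-1.25)·(-1.25) + (-2.25)·(-2.25)) / 3 = 14.75/3 = 4.9167
  Sample standard deviations s_i = √(s[i,i]):
  s(U) = √(11.3333) = 3.3665
  s(V) = √(4.9167) = 2.2174

Step 3 — r_{ij} = s_{ij} / (s_i · s_j):
  r[U,U] = 1 (diagonal).
  r[U,V] = 4.3333 / (3.3665 · 2.2174) = 4.3333 / 7.4647 = 0.5805
  r[V,V] = 1 (diagonal).

R is symmetric with unit diagonal. Assembling:

R = [[1, 0.5805],
 [0.5805, 1]]


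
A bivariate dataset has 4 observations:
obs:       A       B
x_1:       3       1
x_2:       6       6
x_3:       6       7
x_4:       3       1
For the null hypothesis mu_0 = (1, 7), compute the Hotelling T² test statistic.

Step 1 — sample mean vector:
  mean(A) = (3 + 6 + 6 + 3) / 4 = 18/4 = 4.5
  mean(B) = (1 + 6 + 7 + 1) / 4 = 15/4 = 3.75
  x̄ = (4.5, 3.75),  deviation x̄ - mu_0 = (4.5, 3.75) - (1, 7) = (3.5, -3.25).

Step 2 — sample covariance matrix, S[i,j] = (1/(n-1)) · Σ_k (x_{k,i} - mean_i) · (x_{k,j} - mean_j), divisor n-1 = 3:
  S[A,A] = ((-1.5)·(-1.5) + (1.5)·(1.5) + (1.5)·(1.5) + (-1.5)·(-1.5)) / 3 = 9/3 = 3
  S[A,B] = ((-1.5)·(-2.75) + (1.5)·(2.25) + (1.5)·(3.25) + (-1.5)·(-2.75)) / 3 = 16.5/3 = 5.5
  S[B,B] = ((-2.75)·(-2.75) + (2.25)·(2.25) + (3.25)·(3.25) + (-2.75)·(-2.75)) / 3 = 30.75/3 = 10.25
  S = [[3, 5.5],
 [5.5, 10.25]].

Step 3 — invert S. det(S) = 3·10.25 - (5.5)² = 0.5.
  S^{-1} = (1/det) · [[d, -b], [-b, a]] = [[20.5, -11],
 [-11, 6]].

Step 4 — quadratic form (x̄ - mu_0)^T · S^{-1} · (x̄ - mu_0):
  S^{-1} · (x̄ - mu_0) = (107.5, -58),
  (x̄ - mu_0)^T · [...] = (3.5)·(107.5) + (-3.25)·(-58) = 564.75.

Step 5 — scale by n: T² = 4 · 564.75 = 2259.

T² ≈ 2259


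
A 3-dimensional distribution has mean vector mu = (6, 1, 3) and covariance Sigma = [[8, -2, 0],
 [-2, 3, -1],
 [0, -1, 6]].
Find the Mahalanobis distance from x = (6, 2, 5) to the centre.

Step 1 — centre the observation: (x - mu) = (0, 1, 2).

Step 2 — invert Sigma (cofactor / det for 3×3, or solve directly):
  Sigma^{-1} = [[0.1518, 0.1071, 0.0179],
 [0.1071, 0.4286, 0.0714],
 [0.0179, 0.0714, 0.1786]].

Step 3 — form the quadratic (x - mu)^T · Sigma^{-1} · (x - mu):
  Sigma^{-1} · (x - mu) = (0.1429, 0.5714, 0.4286).
  (x - mu)^T · [Sigma^{-1} · (x - mu)] = (0)·(0.1429) + (1)·(0.5714) + (2)·(0.4286) = 1.4286.

Step 4 — take square root: d = √(1.4286) ≈ 1.1952.

d(x, mu) = √(1.4286) ≈ 1.1952


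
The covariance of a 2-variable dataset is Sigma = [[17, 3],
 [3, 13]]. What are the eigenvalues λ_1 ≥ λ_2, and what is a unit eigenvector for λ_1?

Step 1 — characteristic polynomial of 2×2 Sigma:
  det(Sigma - λI) = λ² - trace · λ + det = 0.
  trace = 17 + 13 = 30, det = 17·13 - (3)² = 212.
Step 2 — discriminant:
  Δ = trace² - 4·det = 900 - 848 = 52.
Step 3 — eigenvalues:
  λ = (trace ± √Δ)/2 = (30 ± 7.2111)/2,
  λ_1 = 18.6056,  λ_2 = 11.3944.

Step 4 — unit eigenvector for λ_1: solve (Sigma - λ_1 I)v = 0. First row:
  (17 - 18.6056)·v_x + (3)·v_y = 0, i.e. (-1.6056)·v_x + (3)·v_y = 0,
  so v ∝ (b, λ_1 - a) = (3, 1.6056) = u.
  ||u|| = √((3)² + (1.6056)²) = √(11.5778) ≈ 3.4026,
  v_1 = u/||u|| ≈ (0.8817, 0.4719) (||v_1|| = 1).

λ_1 = 18.6056,  λ_2 = 11.3944;  v_1 ≈ (0.8817, 0.4719)


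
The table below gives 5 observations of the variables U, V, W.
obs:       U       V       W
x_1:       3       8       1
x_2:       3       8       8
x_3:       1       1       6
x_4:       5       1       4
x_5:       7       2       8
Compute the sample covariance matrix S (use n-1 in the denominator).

Step 1 — column means:
  mean(U) = (3 + 3 + 1 + 5 + 7) / 5 = 19/5 = 3.8
  mean(V) = (8 + 8 + 1 + 1 + 2) / 5 = 20/5 = 4
  mean(W) = (1 + 8 + 6 + 4 + 8) / 5 = 27/5 = 5.4

Step 2 — sample covariance S[i,j] = (1/(n-1)) · Σ_k (x_{k,i} - mean_i) · (x_{k,j} - mean_j), with n-1 = 4.
  S[U,U] = ((-0.8)·(-0.8) + (-0.8)·(-0.8) + (-2.8)·(-2.8) + (1.2)·(1.2) + (3.2)·(3.2)) / 4 = 20.8/4 = 5.2
  S[U,V] = ((-0.8)·(4) + (-0.8)·(4) + (-2.8)·(-3) + (1.2)·(-3) + (3.2)·(-2)) / 4 = -8/4 = -2
  S[U,W] = ((-0.8)·(-4.4) + (-0.8)·(2.6) + (-2.8)·(0.6) + (1.2)·(-1.4) + (3.2)·(2.6)) / 4 = 6.4/4 = 1.6
  S[V,V] = ((4)·(4) + (4)·(4) + (-3)·(-3) + (-3)·(-3) + (-2)·(-2)) / 4 = 54/4 = 13.5
  S[V,W] = ((4)·(-4.4) + (4)·(2.6) + (-3)·(0.6) + (-3)·(-1.4) + (-2)·(2.6)) / 4 = -10/4 = -2.5
  S[W,W] = ((-4.4)·(-4.4) + (2.6)·(2.6) + (0.6)·(0.6) + (-1.4)·(-1.4) + (2.6)·(2.6)) / 4 = 35.2/4 = 8.8

S is symmetric (S[j,i] = S[i,j]). Assembling:

S = [[5.2, -2, 1.6],
 [-2, 13.5, -2.5],
 [1.6, -2.5, 8.8]]


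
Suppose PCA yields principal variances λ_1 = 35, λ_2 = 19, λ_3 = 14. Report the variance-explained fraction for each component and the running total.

Step 1 — total variance = trace(Sigma) = Σ λ_i = 35 + 19 + 14 = 68.

Step 2 — fraction explained by component i = λ_i / Σ λ:
  PC1: 35/68 = 0.5147
  PC2: 19/68 = 0.2794
  PC3: 14/68 = 0.2059

Step 3 — cumulative fraction after k components = (λ_1 + ... + λ_k) / Σ λ:
  k = 1: 35/68 = 0.5147
  k = 2: (35 + 19)/68 = 54/68 = 0.7941
  k = 3: (35 + 19 + 14)/68 = 68/68 = 1

Summary (fraction, with percent):

explained: PC1 0.5147 (51.47%), PC2 0.2794 (27.94%), PC3 0.2059 (20.59%);  cumulative: 0.5147, 0.7941, 1


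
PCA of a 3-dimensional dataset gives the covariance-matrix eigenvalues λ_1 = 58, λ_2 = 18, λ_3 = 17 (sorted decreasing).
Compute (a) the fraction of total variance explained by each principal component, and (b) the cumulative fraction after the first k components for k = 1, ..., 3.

Step 1 — total variance = trace(Sigma) = Σ λ_i = 58 + 18 + 17 = 93.

Step 2 — fraction explained by component i = λ_i / Σ λ:
  PC1: 58/93 = 0.6237
  PC2: 18/93 = 0.1935
  PC3: 17/93 = 0.1828

Step 3 — cumulative fraction after k components = (λ_1 + ... + λ_k) / Σ λ:
  k = 1: 58/93 = 0.6237
  k = 2: (58 + 18)/93 = 76/93 = 0.8172
  k = 3: (58 + 18 + 17)/93 = 93/93 = 1

Summary (fraction, with percent):

explained: PC1 0.6237 (62.37%), PC2 0.1935 (19.35%), PC3 0.1828 (18.28%);  cumulative: 0.6237, 0.8172, 1


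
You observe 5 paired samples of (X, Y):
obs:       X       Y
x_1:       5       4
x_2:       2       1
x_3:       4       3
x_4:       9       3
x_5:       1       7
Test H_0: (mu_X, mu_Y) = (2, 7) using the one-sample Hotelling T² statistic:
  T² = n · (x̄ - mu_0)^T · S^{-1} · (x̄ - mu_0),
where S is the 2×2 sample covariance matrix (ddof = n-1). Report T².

Step 1 — sample mean vector:
  mean(X) = (5 + 2 + 4 + 9 + 1) / 5 = 21/5 = 4.2
  mean(Y) = (4 + 1 + 3 + 3 + 7) / 5 = 18/5 = 3.6
  x̄ = (4.2, 3.6),  deviation x̄ - mu_0 = (4.2, 3.6) - (2, 7) = (2.2, -3.4).

Step 2 — sample covariance matrix, S[i,j] = (1/(n-1)) · Σ_k (x_{k,i} - mean_i) · (x_{k,j} - mean_j), divisor n-1 = 4:
  S[X,X] = ((0.8)·(0.8) + (-2.2)·(-2.2) + (-0.2)·(-0.2) + (4.8)·(4.8) + (-3.2)·(-3.2)) / 4 = 38.8/4 = 9.7
  S[X,Y] = ((0.8)·(0.4) + (-2.2)·(-2.6) + (-0.2)·(-0.6) + (4.8)·(-0.6) + (-3.2)·(3.4)) / 4 = -7.6/4 = -1.9
  S[Y,Y] = ((0.4)·(0.4) + (-2.6)·(-2.6) + (-0.6)·(-0.6) + (-0.6)·(-0.6) + (3.4)·(3.4)) / 4 = 19.2/4 = 4.8
  S = [[9.7, -1.9],
 [-1.9, 4.8]].

Step 3 — invert S. det(S) = 9.7·4.8 - (-1.9)² = 42.95.
  S^{-1} = (1/det) · [[d, -b], [-b, a]] = [[0.1118, 0.0442],
 [0.0442, 0.2258]].

Step 4 — quadratic form (x̄ - mu_0)^T · S^{-1} · (x̄ - mu_0):
  S^{-1} · (x̄ - mu_0) = (0.0955, -0.6705),
  (x̄ - mu_0)^T · [...] = (2.2)·(0.0955) + (-3.4)·(-0.6705) = 2.4899.

Step 5 — scale by n: T² = 5 · 2.4899 = 12.4494.

T² ≈ 12.4494


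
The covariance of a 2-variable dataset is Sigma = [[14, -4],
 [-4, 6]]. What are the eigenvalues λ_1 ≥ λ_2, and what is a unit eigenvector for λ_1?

Step 1 — characteristic polynomial of 2×2 Sigma:
  det(Sigma - λI) = λ² - trace · λ + det = 0.
  trace = 14 + 6 = 20, det = 14·6 - (-4)² = 68.
Step 2 — discriminant:
  Δ = trace² - 4·det = 400 - 272 = 128.
Step 3 — eigenvalues:
  λ = (trace ± √Δ)/2 = (20 ± 11.3137)/2,
  λ_1 = 15.6569,  λ_2 = 4.3431.

Step 4 — unit eigenvector for λ_1: solve (Sigma - λ_1 I)v = 0. First row:
  (14 - 15.6569)·v_x + (-4)·v_y = 0, i.e. (-1.6569)·v_x + (-4)·v_y = 0,
  so v ∝ (b, λ_1 - a) = (-4, 1.6569); multiply by -1 so the first entry is positive: u = (4, -1.6569).
  ||u|| = √((4)² + (-1.6569)²) = √(18.7452) ≈ 4.3296,
  v_1 = u/||u|| ≈ (0.9239, -0.3827) (||v_1|| = 1).

λ_1 = 15.6569,  λ_2 = 4.3431;  v_1 ≈ (0.9239, -0.3827)


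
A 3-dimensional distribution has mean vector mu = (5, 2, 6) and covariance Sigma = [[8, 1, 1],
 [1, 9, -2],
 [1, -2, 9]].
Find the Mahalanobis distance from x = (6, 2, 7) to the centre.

Step 1 — centre the observation: (x - mu) = (1, 0, 1).

Step 2 — invert Sigma (cofactor / det for 3×3, or solve directly):
  Sigma^{-1} = [[0.1296, -0.0185, -0.0185],
 [-0.0185, 0.1195, 0.0286],
 [-0.0185, 0.0286, 0.1195]].

Step 3 — form the quadratic (x - mu)^T · Sigma^{-1} · (x - mu):
  Sigma^{-1} · (x - mu) = (0.1111, 0.0101, 0.101).
  (x - mu)^T · [Sigma^{-1} · (x - mu)] = (1)·(0.1111) + (0)·(0.0101) + (1)·(0.101) = 0.2121.

Step 4 — take square root: d = √(0.2121) ≈ 0.4606.

d(x, mu) = √(0.2121) ≈ 0.4606


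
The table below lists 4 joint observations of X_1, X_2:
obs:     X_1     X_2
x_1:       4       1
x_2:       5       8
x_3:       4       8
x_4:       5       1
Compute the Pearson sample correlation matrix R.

Step 1 — column means:
  mean(X_1) = (4 + 5 + 4 + 5) / 4 = 18/4 = 4.5
  mean(X_2) = (1 + 8 + 8 + 1) / 4 = 18/4 = 4.5

Step 2 — sample variances and covariances s[i,j] = (1/(n-1)) · Σ_k (x_{k,i} - mean_i) · (x_{k,j} - mean_j), with n-1 = 3:
  s[X_1,X_1] = ((-0.5)·(-0.5) + (0.5)·(0.5) + (-0.5)·(-0.5) + (0.5)·(0.5)) / 3 = 1/3 = 0.3333
  s[X_1,X_2] = ((-0.5)·(-3.5) + (0.5)·(3.5) + (-0.5)·(3.5) + (0.5)·(-3.5)) / 3 = 0/3 = 0
  s[X_2,X_2] = ((-3.5)·(-3.5) + (3.5)·(3.5) + (3.5)·(3.5) + (-3.5)·(-3.5)) / 3 = 49/3 = 16.3333
  Sample standard deviations s_i = √(s[i,i]):
  s(X_1) = √(0.3333) = 0.5774
  s(X_2) = √(16.3333) = 4.0415

Step 3 — r_{ij} = s_{ij} / (s_i · s_j):
  r[X_1,X_1] = 1 (diagonal).
  r[X_1,X_2] = 0 / (0.5774 · 4.0415) = 0 / 2.3333 = 0
  r[X_2,X_2] = 1 (diagonal).

R is symmetric with unit diagonal. Assembling:

R = [[1, 0],
 [0, 1]]


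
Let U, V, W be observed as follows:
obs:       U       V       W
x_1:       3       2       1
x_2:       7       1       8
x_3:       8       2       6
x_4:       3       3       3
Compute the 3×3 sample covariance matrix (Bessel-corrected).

Step 1 — column means:
  mean(U) = (3 + 7 + 8 + 3) / 4 = 21/4 = 5.25
  mean(V) = (2 + 1 + 2 + 3) / 4 = 8/4 = 2
  mean(W) = (1 + 8 + 6 + 3) / 4 = 18/4 = 4.5

Step 2 — sample covariance S[i,j] = (1/(n-1)) · Σ_k (x_{k,i} - mean_i) · (x_{k,j} - mean_j), with n-1 = 3.
  S[U,U] = ((-2.25)·(-2.25) + (1.75)·(1.75) + (2.75)·(2.75) + (-2.25)·(-2.25)) / 3 = 20.75/3 = 6.9167
  S[U,V] = ((-2.25)·(0) + (1.75)·(-1) + (2.75)·(0) + (-2.25)·(1)) / 3 = -4/3 = -1.3333
  S[U,W] = ((-2.25)·(-3.5) + (1.75)·(3.5) + (2.75)·(1.5) + (-2.25)·(-1.5)) / 3 = 21.5/3 = 7.1667
  S[V,V] = ((0)·(0) + (-1)·(-1) + (0)·(0) + (1)·(1)) / 3 = 2/3 = 0.6667
  S[V,W] = ((0)·(-3.5) + (-1)·(3.5) + (0)·(1.5) + (1)·(-1.5)) / 3 = -5/3 = -1.6667
  S[W,W] = ((-3.5)·(-3.5) + (3.5)·(3.5) + (1.5)·(1.5) + (-1.5)·(-1.5)) / 3 = 29/3 = 9.6667

S is symmetric (S[j,i] = S[i,j]). Assembling:

S = [[6.9167, -1.3333, 7.1667],
 [-1.3333, 0.6667, -1.6667],
 [7.1667, -1.6667, 9.6667]]


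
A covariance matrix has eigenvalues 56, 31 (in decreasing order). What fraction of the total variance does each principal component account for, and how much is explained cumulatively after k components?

Step 1 — total variance = trace(Sigma) = Σ λ_i = 56 + 31 = 87.

Step 2 — fraction explained by component i = λ_i / Σ λ:
  PC1: 56/87 = 0.6437
  PC2: 31/87 = 0.3563

Step 3 — cumulative fraction after k components = (λ_1 + ... + λ_k) / Σ λ:
  k = 1: 56/87 = 0.6437
  k = 2: (56 + 31)/87 = 87/87 = 1

Summary (fraction, with percent):

explained: PC1 0.6437 (64.37%), PC2 0.3563 (35.63%);  cumulative: 0.6437, 1


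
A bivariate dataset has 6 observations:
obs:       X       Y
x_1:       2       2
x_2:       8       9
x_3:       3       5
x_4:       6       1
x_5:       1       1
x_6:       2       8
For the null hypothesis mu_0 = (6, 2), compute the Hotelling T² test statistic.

Step 1 — sample mean vector:
  mean(X) = (2 + 8 + 3 + 6 + 1 + 2) / 6 = 22/6 = 3.6667
  mean(Y) = (2 + 9 + 5 + 1 + 1 + 8) / 6 = 26/6 = 4.3333
  x̄ = (3.6667, 4.3333),  deviation x̄ - mu_0 = (3.6667, 4.3333) - (6, 2) = (-2.3333, 2.3333).

Step 2 — sample covariance matrix, S[i,j] = (1/(n-1)) · Σ_k (x_{k,i} - mean_i) · (x_{k,j} - mean_j), divisor n-1 = 5:
  S[X,X] = ((-1.6667)·(-1.6667) + (4.3333)·(4.3333) + (-0.6667)·(-0.6667) + (2.3333)·(2.3333) + (-2.6667)·(-2.6667) + (-1.6667)·(-1.6667)) / 5 = 37.3333/5 = 7.4667
  S[X,Y] = ((-1.6667)·(-2.3333) + (4.3333)·(4.6667) + (-0.6667)·(0.6667) + (2.3333)·(-3.3333) + (-2.6667)·(-3.3333) + (-1.6667)·(3.6667)) / 5 = 18.6667/5 = 3.7333
  S[Y,Y] = ((-2.3333)·(-2.3333) + (4.6667)·(4.6667) + (0.6667)·(0.6667) + (-3.3333)·(-3.3333) + (-3.3333)·(-3.3333) + (3.6667)·(3.6667)) / 5 = 63.3333/5 = 12.6667
  S = [[7.4667, 3.7333],
 [3.7333, 12.6667]].

Step 3 — invert S. det(S) = 7.4667·12.6667 - (3.7333)² = 80.64.
  S^{-1} = (1/det) · [[d, -b], [-b, a]] = [[0.1571, -0.0463],
 [-0.0463, 0.0926]].

Step 4 — quadratic form (x̄ - mu_0)^T · S^{-1} · (x̄ - mu_0):
  S^{-1} · (x̄ - mu_0) = (-0.4745, 0.3241),
  (x̄ - mu_0)^T · [...] = (-2.3333)·(-0.4745) + (2.3333)·(0.3241) = 1.8634.

Step 5 — scale by n: T² = 6 · 1.8634 = 11.1806.

T² ≈ 11.1806


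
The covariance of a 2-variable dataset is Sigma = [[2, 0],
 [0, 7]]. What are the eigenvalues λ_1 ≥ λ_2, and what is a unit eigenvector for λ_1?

Step 1 — characteristic polynomial of 2×2 Sigma:
  det(Sigma - λI) = λ² - trace · λ + det = 0.
  trace = 2 + 7 = 9, det = 2·7 - (0)² = 14.
Step 2 — discriminant:
  Δ = trace² - 4·det = 81 - 56 = 25.
Step 3 — eigenvalues:
  λ = (trace ± √Δ)/2 = (9 ± 5)/2,
  λ_1 = 7,  λ_2 = 2.

Step 4 — unit eigenvector for λ_1: Sigma is diagonal, so its eigenvectors are the coordinate axes. λ_1 = 7 is the diagonal entry on the second coordinate axis, hence
  v_1 = (0, 1) (||v_1|| = 1).

λ_1 = 7,  λ_2 = 2;  v_1 ≈ (0, 1)


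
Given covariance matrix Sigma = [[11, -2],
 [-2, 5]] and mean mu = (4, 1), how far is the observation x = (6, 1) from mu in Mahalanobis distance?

Step 1 — centre the observation: (x - mu) = (2, 0).

Step 2 — invert Sigma. det(Sigma) = 11·5 - (-2)² = 51.
  Sigma^{-1} = (1/det) · [[d, -b], [-b, a]] = [[0.098, 0.0392],
 [0.0392, 0.2157]].

Step 3 — form the quadratic (x - mu)^T · Sigma^{-1} · (x - mu):
  Sigma^{-1} · (x - mu) = (0.1961, 0.0784).
  (x - mu)^T · [Sigma^{-1} · (x - mu)] = (2)·(0.1961) + (0)·(0.0784) = 0.3922.

Step 4 — take square root: d = √(0.3922) ≈ 0.6262.

d(x, mu) = √(0.3922) ≈ 0.6262


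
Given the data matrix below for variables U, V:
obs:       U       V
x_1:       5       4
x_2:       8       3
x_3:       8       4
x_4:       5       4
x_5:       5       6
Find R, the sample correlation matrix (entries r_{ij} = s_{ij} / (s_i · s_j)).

Step 1 — column means:
  mean(U) = (5 + 8 + 8 + 5 + 5) / 5 = 31/5 = 6.2
  mean(V) = (4 + 3 + 4 + 4 + 6) / 5 = 21/5 = 4.2

Step 2 — sample variances and covariances s[i,j] = (1/(n-1)) · Σ_k (x_{k,i} - mean_i) · (x_{k,j} - mean_j), with n-1 = 4:
  s[U,U] = ((-1.2)·(-1.2) + (1.8)·(1.8) + (1.8)·(1.8) + (-1.2)·(-1.2) + (-1.2)·(-1.2)) / 4 = 10.8/4 = 2.7
  s[U,V] = ((-1.2)·(-0.2) + (1.8)·(-1.2) + (1.8)·(-0.2) + (-1.2)·(-0.2) + (-1.2)·(1.8)) / 4 = -4.2/4 = -1.05
  s[V,V] = ((-0.2)·(-0.2) + (-1.2)·(-1.2) + (-0.2)·(-0.2) + (-0.2)·(-0.2) + (1.8)·(1.8)) / 4 = 4.8/4 = 1.2
  Sample standard deviations s_i = √(s[i,i]):
  s(U) = √(2.7) = 1.6432
  s(V) = √(1.2) = 1.0954

Step 3 — r_{ij} = s_{ij} / (s_i · s_j):
  r[U,U] = 1 (diagonal).
  r[U,V] = -1.05 / (1.6432 · 1.0954) = -1.05 / 1.8 = -0.5833
  r[V,V] = 1 (diagonal).

R is symmetric with unit diagonal. Assembling:

R = [[1, -0.5833],
 [-0.5833, 1]]


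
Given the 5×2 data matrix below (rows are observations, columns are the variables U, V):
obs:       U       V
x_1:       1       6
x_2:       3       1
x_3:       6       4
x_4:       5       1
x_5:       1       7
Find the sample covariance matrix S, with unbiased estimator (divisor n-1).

Step 1 — column means:
  mean(U) = (1 + 3 + 6 + 5 + 1) / 5 = 16/5 = 3.2
  mean(V) = (6 + 1 + 4 + 1 + 7) / 5 = 19/5 = 3.8

Step 2 — sample covariance S[i,j] = (1/(n-1)) · Σ_k (x_{k,i} - mean_i) · (x_{k,j} - mean_j), with n-1 = 4.
  S[U,U] = ((-2.2)·(-2.2) + (-0.2)·(-0.2) + (2.8)·(2.8) + (1.8)·(1.8) + (-2.2)·(-2.2)) / 4 = 20.8/4 = 5.2
  S[U,V] = ((-2.2)·(2.2) + (-0.2)·(-2.8) + (2.8)·(0.2) + (1.8)·(-2.8) + (-2.2)·(3.2)) / 4 = -15.8/4 = -3.95
  S[V,V] = ((2.2)·(2.2) + (-2.8)·(-2.8) + (0.2)·(0.2) + (-2.8)·(-2.8) + (3.2)·(3.2)) / 4 = 30.8/4 = 7.7

S is symmetric (S[j,i] = S[i,j]). Assembling:

S = [[5.2, -3.95],
 [-3.95, 7.7]]


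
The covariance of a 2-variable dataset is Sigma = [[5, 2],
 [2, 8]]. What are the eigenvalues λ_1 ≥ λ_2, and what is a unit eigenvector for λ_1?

Step 1 — characteristic polynomial of 2×2 Sigma:
  det(Sigma - λI) = λ² - trace · λ + det = 0.
  trace = 5 + 8 = 13, det = 5·8 - (2)² = 36.
Step 2 — discriminant:
  Δ = trace² - 4·det = 169 - 144 = 25.
Step 3 — eigenvalues:
  λ = (trace ± √Δ)/2 = (13 ± 5)/2,
  λ_1 = 9,  λ_2 = 4.

Step 4 — unit eigenvector for λ_1: solve (Sigma - λ_1 I)v = 0. First row:
  (5 - 9)·v_x + (2)·v_y = 0, i.e. (-4)·v_x + (2)·v_y = 0,
  so v ∝ (b, λ_1 - a) = (2, 4) = u.
  ||u|| = √((2)² + (4)²) = √(20) ≈ 4.4721,
  v_1 = u/||u|| ≈ (0.4472, 0.8944) (||v_1|| = 1).

λ_1 = 9,  λ_2 = 4;  v_1 ≈ (0.4472, 0.8944)


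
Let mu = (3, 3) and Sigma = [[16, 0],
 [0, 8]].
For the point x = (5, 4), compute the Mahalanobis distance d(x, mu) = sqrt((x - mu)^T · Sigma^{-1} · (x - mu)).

Step 1 — centre the observation: (x - mu) = (2, 1).

Step 2 — invert Sigma. det(Sigma) = 16·8 - (0)² = 128.
  Sigma^{-1} = (1/det) · [[d, -b], [-b, a]] = [[0.0625, 0],
 [0, 0.125]].

Step 3 — form the quadratic (x - mu)^T · Sigma^{-1} · (x - mu):
  Sigma^{-1} · (x - mu) = (0.125, 0.125).
  (x - mu)^T · [Sigma^{-1} · (x - mu)] = (2)·(0.125) + (1)·(0.125) = 0.375.

Step 4 — take square root: d = √(0.375) ≈ 0.6124.

d(x, mu) = √(0.375) ≈ 0.6124


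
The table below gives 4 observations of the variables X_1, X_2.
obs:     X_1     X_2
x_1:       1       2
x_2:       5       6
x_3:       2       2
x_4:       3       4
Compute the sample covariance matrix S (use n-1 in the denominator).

Step 1 — column means:
  mean(X_1) = (1 + 5 + 2 + 3) / 4 = 11/4 = 2.75
  mean(X_2) = (2 + 6 + 2 + 4) / 4 = 14/4 = 3.5

Step 2 — sample covariance S[i,j] = (1/(n-1)) · Σ_k (x_{k,i} - mean_i) · (x_{k,j} - mean_j), with n-1 = 3.
  S[X_1,X_1] = ((-1.75)·(-1.75) + (2.25)·(2.25) + (-0.75)·(-0.75) + (0.25)·(0.25)) / 3 = 8.75/3 = 2.9167
  S[X_1,X_2] = ((-1.75)·(-1.5) + (2.25)·(2.5) + (-0.75)·(-1.5) + (0.25)·(0.5)) / 3 = 9.5/3 = 3.1667
  S[X_2,X_2] = ((-1.5)·(-1.5) + (2.5)·(2.5) + (-1.5)·(-1.5) + (0.5)·(0.5)) / 3 = 11/3 = 3.6667

S is symmetric (S[j,i] = S[i,j]). Assembling:

S = [[2.9167, 3.1667],
 [3.1667, 3.6667]]


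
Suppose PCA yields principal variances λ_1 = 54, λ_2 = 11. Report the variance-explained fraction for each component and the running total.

Step 1 — total variance = trace(Sigma) = Σ λ_i = 54 + 11 = 65.

Step 2 — fraction explained by component i = λ_i / Σ λ:
  PC1: 54/65 = 0.8308
  PC2: 11/65 = 0.1692

Step 3 — cumulative fraction after k components = (λ_1 + ... + λ_k) / Σ λ:
  k = 1: 54/65 = 0.8308
  k = 2: (54 + 11)/65 = 65/65 = 1

Summary (fraction, with percent):

explained: PC1 0.8308 (83.08%), PC2 0.1692 (16.92%);  cumulative: 0.8308, 1


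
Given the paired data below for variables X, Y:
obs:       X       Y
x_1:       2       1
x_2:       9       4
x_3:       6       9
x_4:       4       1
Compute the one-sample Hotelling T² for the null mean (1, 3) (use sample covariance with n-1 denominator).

Step 1 — sample mean vector:
  mean(X) = (2 + 9 + 6 + 4) / 4 = 21/4 = 5.25
  mean(Y) = (1 + 4 + 9 + 1) / 4 = 15/4 = 3.75
  x̄ = (5.25, 3.75),  deviation x̄ - mu_0 = (5.25, 3.75) - (1, 3) = (4.25, 0.75).

Step 2 — sample covariance matrix, S[i,j] = (1/(n-1)) · Σ_k (x_{k,i} - mean_i) · (x_{k,j} - mean_j), divisor n-1 = 3:
  S[X,X] = ((-3.25)·(-3.25) + (3.75)·(3.75) + (0.75)·(0.75) + (-1.25)·(-1.25)) / 3 = 26.75/3 = 8.9167
  S[X,Y] = ((-3.25)·(-2.75) + (3.75)·(0.25) + (0.75)·(5.25) + (-1.25)·(-2.75)) / 3 = 17.25/3 = 5.75
  S[Y,Y] = ((-2.75)·(-2.75) + (0.25)·(0.25) + (5.25)·(5.25) + (-2.75)·(-2.75)) / 3 = 42.75/3 = 14.25
  S = [[8.9167, 5.75],
 [5.75, 14.25]].

Step 3 — invert S. det(S) = 8.9167·14.25 - (5.75)² = 94.
  S^{-1} = (1/det) · [[d, -b], [-b, a]] = [[0.1516, -0.0612],
 [-0.0612, 0.0949]].

Step 4 — quadratic form (x̄ - mu_0)^T · S^{-1} · (x̄ - mu_0):
  S^{-1} · (x̄ - mu_0) = (0.5984, -0.1888),
  (x̄ - mu_0)^T · [...] = (4.25)·(0.5984) + (0.75)·(-0.1888) = 2.4016.

Step 5 — scale by n: T² = 4 · 2.4016 = 9.6064.

T² ≈ 9.6064


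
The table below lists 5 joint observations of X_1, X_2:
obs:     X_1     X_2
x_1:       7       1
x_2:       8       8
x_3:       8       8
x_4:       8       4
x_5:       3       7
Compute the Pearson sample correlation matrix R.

Step 1 — column means:
  mean(X_1) = (7 + 8 + 8 + 8 + 3) / 5 = 34/5 = 6.8
  mean(X_2) = (1 + 8 + 8 + 4 + 7) / 5 = 28/5 = 5.6

Step 2 — sample variances and covariances s[i,j] = (1/(n-1)) · Σ_k (x_{k,i} - mean_i) · (x_{k,j} - mean_j), with n-1 = 4:
  s[X_1,X_1] = ((0.2)·(0.2) + (1.2)·(1.2) + (1.2)·(1.2) + (1.2)·(1.2) + (-3.8)·(-3.8)) / 4 = 18.8/4 = 4.7
  s[X_1,X_2] = ((0.2)·(-4.6) + (1.2)·(2.4) + (1.2)·(2.4) + (1.2)·(-1.6) + (-3.8)·(1.4)) / 4 = -2.4/4 = -0.6
  s[X_2,X_2] = ((-4.6)·(-4.6) + (2.4)·(2.4) + (2.4)·(2.4) + (-1.6)·(-1.6) + (1.4)·(1.4)) / 4 = 37.2/4 = 9.3
  Sample standard deviations s_i = √(s[i,i]):
  s(X_1) = √(4.7) = 2.1679
  s(X_2) = √(9.3) = 3.0496

Step 3 — r_{ij} = s_{ij} / (s_i · s_j):
  r[X_1,X_1] = 1 (diagonal).
  r[X_1,X_2] = -0.6 / (2.1679 · 3.0496) = -0.6 / 6.6114 = -0.0908
  r[X_2,X_2] = 1 (diagonal).

R is symmetric with unit diagonal. Assembling:

R = [[1, -0.0908],
 [-0.0908, 1]]


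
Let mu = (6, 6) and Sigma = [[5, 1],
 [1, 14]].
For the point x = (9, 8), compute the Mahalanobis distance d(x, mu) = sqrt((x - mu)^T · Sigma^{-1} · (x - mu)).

Step 1 — centre the observation: (x - mu) = (3, 2).

Step 2 — invert Sigma. det(Sigma) = 5·14 - (1)² = 69.
  Sigma^{-1} = (1/det) · [[d, -b], [-b, a]] = [[0.2029, -0.0145],
 [-0.0145, 0.0725]].

Step 3 — form the quadratic (x - mu)^T · Sigma^{-1} · (x - mu):
  Sigma^{-1} · (x - mu) = (0.5797, 0.1014).
  (x - mu)^T · [Sigma^{-1} · (x - mu)] = (3)·(0.5797) + (2)·(0.1014) = 1.942.

Step 4 — take square root: d = √(1.942) ≈ 1.3936.

d(x, mu) = √(1.942) ≈ 1.3936


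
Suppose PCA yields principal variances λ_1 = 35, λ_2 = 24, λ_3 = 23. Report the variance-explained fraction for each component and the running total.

Step 1 — total variance = trace(Sigma) = Σ λ_i = 35 + 24 + 23 = 82.

Step 2 — fraction explained by component i = λ_i / Σ λ:
  PC1: 35/82 = 0.4268
  PC2: 24/82 = 0.2927
  PC3: 23/82 = 0.2805

Step 3 — cumulative fraction after k components = (λ_1 + ... + λ_k) / Σ λ:
  k = 1: 35/82 = 0.4268
  k = 2: (35 + 24)/82 = 59/82 = 0.7195
  k = 3: (35 + 24 + 23)/82 = 82/82 = 1

Summary (fraction, with percent):

explained: PC1 0.4268 (42.68%), PC2 0.2927 (29.27%), PC3 0.2805 (28.05%);  cumulative: 0.4268, 0.7195, 1


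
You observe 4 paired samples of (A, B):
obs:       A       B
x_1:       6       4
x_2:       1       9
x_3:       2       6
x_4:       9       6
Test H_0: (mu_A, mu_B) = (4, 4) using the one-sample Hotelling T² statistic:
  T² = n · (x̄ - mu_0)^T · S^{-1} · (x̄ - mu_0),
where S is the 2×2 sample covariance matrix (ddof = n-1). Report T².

Step 1 — sample mean vector:
  mean(A) = (6 + 1 + 2 + 9) / 4 = 18/4 = 4.5
  mean(B) = (4 + 9 + 6 + 6) / 4 = 25/4 = 6.25
  x̄ = (4.5, 6.25),  deviation x̄ - mu_0 = (4.5, 6.25) - (4, 4) = (0.5, 2.25).

Step 2 — sample covariance matrix, S[i,j] = (1/(n-1)) · Σ_k (x_{k,i} - mean_i) · (x_{k,j} - mean_j), divisor n-1 = 3:
  S[A,A] = ((1.5)·(1.5) + (-3.5)·(-3.5) + (-2.5)·(-2.5) + (4.5)·(4.5)) / 3 = 41/3 = 13.6667
  S[A,B] = ((1.5)·(-2.25) + (-3.5)·(2.75) + (-2.5)·(-0.25) + (4.5)·(-0.25)) / 3 = -13.5/3 = -4.5
  S[B,B] = ((-2.25)·(-2.25) + (2.75)·(2.75) + (-0.25)·(-0.25) + (-0.25)·(-0.25)) / 3 = 12.75/3 = 4.25
  S = [[13.6667, -4.5],
 [-4.5, 4.25]].

Step 3 — invert S. det(S) = 13.6667·4.25 - (-4.5)² = 37.8333.
  S^{-1} = (1/det) · [[d, -b], [-b, a]] = [[0.1123, 0.1189],
 [0.1189, 0.3612]].

Step 4 — quadratic form (x̄ - mu_0)^T · S^{-1} · (x̄ - mu_0):
  S^{-1} · (x̄ - mu_0) = (0.3238, 0.8722),
  (x̄ - mu_0)^T · [...] = (0.5)·(0.3238) + (2.25)·(0.8722) = 2.1244.

Step 5 — scale by n: T² = 4 · 2.1244 = 8.4978.

T² ≈ 8.4978


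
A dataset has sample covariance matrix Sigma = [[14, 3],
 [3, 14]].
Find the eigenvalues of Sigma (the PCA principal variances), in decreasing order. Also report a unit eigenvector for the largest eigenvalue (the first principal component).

Step 1 — characteristic polynomial of 2×2 Sigma:
  det(Sigma - λI) = λ² - trace · λ + det = 0.
  trace = 14 + 14 = 28, det = 14·14 - (3)² = 187.
Step 2 — discriminant:
  Δ = trace² - 4·det = 784 - 748 = 36.
Step 3 — eigenvalues:
  λ = (trace ± √Δ)/2 = (28 ± 6)/2,
  λ_1 = 17,  λ_2 = 11.

Step 4 — unit eigenvector for λ_1: solve (Sigma - λ_1 I)v = 0. First row:
  (14 - 17)·v_x + (3)·v_y = 0, i.e. (-3)·v_x + (3)·v_y = 0,
  so v ∝ (b, λ_1 - a) = (3, 3) = u.
  ||u|| = √((3)² + (3)²) = √(18) ≈ 4.2426,
  v_1 = u/||u|| ≈ (0.7071, 0.7071) (||v_1|| = 1).

λ_1 = 17,  λ_2 = 11;  v_1 ≈ (0.7071, 0.7071)
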